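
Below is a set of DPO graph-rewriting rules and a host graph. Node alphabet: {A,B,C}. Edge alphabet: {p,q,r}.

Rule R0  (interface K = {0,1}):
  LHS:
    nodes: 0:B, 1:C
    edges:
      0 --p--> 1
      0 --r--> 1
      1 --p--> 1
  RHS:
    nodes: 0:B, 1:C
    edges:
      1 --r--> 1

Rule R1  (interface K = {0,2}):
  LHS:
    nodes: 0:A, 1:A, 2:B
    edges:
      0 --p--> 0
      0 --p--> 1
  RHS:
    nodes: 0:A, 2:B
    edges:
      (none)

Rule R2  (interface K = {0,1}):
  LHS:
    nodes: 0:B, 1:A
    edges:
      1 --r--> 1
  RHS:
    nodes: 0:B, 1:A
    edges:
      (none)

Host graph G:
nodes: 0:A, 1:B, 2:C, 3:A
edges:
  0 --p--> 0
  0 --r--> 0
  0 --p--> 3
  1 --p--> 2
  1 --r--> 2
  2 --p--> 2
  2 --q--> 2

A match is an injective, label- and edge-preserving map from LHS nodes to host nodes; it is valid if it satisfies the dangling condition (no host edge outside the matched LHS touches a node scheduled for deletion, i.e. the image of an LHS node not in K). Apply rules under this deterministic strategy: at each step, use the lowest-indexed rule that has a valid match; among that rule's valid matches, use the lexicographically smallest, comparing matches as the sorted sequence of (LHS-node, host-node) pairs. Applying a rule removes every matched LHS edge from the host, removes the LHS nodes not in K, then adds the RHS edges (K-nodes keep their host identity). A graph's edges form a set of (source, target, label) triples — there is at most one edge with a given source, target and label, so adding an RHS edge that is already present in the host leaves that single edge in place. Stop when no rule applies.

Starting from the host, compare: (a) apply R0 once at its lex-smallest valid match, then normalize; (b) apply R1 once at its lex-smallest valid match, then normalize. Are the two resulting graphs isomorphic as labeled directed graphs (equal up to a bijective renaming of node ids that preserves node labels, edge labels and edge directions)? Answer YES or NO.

Answer: YES

Derivation:
branch R0-first: apply at {0↦1, 1↦2} → |E|=5, then 2 more step(s) → NF |V|=3 |E|=2 V={0:A, 1:B, 2:C} E=2-q->2 2-r->2
branch R1-first: apply at {0↦0, 1↦3, 2↦1} → |E|=5, then 2 more step(s) → NF |V|=3 |E|=2 V={0:A, 1:B, 2:C} E=2-q->2 2-r->2
graphs isomorphic (equal up to label-preserving node renaming)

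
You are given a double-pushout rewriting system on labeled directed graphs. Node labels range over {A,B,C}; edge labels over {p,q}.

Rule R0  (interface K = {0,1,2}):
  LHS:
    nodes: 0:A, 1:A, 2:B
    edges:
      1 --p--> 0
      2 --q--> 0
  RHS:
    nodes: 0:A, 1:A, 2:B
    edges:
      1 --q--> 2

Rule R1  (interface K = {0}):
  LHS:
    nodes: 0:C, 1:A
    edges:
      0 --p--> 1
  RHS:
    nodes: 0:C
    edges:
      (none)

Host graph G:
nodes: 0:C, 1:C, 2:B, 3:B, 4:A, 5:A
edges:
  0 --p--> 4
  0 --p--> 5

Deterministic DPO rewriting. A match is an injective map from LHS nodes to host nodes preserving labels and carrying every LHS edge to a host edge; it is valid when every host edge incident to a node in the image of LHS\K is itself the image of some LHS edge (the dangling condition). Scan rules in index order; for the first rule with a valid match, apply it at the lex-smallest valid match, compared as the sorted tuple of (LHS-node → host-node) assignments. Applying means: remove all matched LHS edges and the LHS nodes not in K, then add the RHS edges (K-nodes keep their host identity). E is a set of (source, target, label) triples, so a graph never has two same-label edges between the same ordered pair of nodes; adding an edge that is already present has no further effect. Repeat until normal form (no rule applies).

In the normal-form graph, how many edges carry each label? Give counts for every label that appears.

Answer: (no edges)

Steps:
start.  V:6 E:2  edges: 0-p->4 0-p->5
1. fire R1 via {0↦0, 1↦4}  →  V:5 E:1  edges: 0-p->5
2. fire R1 via {0↦0, 1↦5}  →  V:4 E:0  edges: ∅
normal form: no rule applies after step 2
NF edges: []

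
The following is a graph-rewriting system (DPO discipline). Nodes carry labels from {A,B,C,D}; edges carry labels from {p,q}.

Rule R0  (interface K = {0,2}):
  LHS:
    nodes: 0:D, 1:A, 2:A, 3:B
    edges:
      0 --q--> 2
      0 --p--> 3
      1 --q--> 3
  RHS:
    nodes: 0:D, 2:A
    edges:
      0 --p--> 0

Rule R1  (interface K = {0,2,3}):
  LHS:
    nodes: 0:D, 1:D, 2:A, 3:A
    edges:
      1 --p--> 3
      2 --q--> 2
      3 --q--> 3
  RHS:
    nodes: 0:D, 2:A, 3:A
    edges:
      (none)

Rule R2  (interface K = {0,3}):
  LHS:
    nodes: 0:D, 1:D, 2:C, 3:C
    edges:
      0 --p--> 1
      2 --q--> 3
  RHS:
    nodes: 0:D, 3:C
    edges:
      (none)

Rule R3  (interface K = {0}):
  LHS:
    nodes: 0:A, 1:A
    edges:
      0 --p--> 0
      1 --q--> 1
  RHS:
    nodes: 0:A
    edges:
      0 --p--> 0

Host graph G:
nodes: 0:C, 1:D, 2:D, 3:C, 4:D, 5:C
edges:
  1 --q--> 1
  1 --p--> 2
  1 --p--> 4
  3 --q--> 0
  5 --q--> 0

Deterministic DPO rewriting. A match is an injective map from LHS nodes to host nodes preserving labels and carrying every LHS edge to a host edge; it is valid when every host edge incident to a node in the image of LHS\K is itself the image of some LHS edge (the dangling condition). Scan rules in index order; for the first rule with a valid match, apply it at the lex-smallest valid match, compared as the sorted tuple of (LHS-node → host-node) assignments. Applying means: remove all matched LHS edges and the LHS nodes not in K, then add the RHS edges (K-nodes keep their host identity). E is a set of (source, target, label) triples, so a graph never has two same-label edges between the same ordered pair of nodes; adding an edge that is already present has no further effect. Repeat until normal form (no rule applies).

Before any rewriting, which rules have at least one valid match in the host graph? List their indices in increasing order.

R0: no valid match — LHS pattern not found
R1: no valid match — LHS pattern not found
R2: 4 valid matches — {0↦1, 1↦2, 2↦3, 3↦0}, {0↦1, 1↦2, 2↦5, 3↦0}, {0↦1, 1↦4, 2↦3, 3↦0} (+1 more)
R3: no valid match — LHS pattern not found

Answer: [R2]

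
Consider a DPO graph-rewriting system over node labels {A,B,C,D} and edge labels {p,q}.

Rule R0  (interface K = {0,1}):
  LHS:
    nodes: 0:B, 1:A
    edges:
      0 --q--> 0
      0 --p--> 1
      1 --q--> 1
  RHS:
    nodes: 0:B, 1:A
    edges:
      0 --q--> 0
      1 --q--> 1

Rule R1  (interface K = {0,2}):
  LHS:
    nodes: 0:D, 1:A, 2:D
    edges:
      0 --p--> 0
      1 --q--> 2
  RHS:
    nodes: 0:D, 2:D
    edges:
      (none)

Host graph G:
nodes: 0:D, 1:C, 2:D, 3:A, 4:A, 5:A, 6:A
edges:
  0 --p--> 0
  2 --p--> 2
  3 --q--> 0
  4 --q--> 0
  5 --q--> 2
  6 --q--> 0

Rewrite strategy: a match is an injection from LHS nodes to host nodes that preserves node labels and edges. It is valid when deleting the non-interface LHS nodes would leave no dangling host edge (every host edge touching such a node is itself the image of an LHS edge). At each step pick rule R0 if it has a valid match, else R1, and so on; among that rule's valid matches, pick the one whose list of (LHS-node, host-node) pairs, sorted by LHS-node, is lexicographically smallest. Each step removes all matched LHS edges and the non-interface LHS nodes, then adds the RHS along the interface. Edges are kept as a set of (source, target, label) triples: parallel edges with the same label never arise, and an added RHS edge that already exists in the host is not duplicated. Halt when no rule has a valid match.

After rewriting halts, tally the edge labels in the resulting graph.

[0] host  ⇒  7 nodes, 6 edges  {0-p->0 2-p->2 3-q->0 4-q->0 5-q->2 6-q->0}
[1] R1 @ {0↦0, 1↦5, 2↦2}  ⇒  6 nodes, 4 edges  {2-p->2 3-q->0 4-q->0 6-q->0}
[2] R1 @ {0↦2, 1↦3, 2↦0}  ⇒  5 nodes, 2 edges  {4-q->0 6-q->0}
normal form: no rule applies after step 2
NF edges: [(4, 0, 'q'), (6, 0, 'q')]

Answer: q:2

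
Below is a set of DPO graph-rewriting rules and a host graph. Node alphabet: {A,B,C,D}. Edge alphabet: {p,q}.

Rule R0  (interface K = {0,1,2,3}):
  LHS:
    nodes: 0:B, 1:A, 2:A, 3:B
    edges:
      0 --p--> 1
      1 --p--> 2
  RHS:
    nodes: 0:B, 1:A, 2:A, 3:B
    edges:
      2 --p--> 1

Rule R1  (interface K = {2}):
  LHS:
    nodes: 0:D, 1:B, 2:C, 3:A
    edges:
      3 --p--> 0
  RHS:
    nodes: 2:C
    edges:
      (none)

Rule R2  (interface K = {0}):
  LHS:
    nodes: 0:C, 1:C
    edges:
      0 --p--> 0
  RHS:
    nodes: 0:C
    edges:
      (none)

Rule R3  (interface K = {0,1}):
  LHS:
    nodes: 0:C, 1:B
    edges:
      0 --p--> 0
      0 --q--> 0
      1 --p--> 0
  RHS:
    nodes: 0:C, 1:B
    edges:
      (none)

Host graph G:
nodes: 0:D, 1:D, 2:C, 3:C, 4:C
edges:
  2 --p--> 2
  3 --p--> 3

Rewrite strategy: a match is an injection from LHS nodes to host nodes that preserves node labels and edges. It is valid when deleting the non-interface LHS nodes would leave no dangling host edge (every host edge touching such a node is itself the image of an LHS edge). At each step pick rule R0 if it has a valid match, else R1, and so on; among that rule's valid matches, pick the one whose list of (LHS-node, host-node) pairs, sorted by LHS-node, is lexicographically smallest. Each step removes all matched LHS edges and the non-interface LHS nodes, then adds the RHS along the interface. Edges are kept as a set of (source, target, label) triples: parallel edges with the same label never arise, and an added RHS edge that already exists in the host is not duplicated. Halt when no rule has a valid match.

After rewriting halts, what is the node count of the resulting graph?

Answer: 3

Derivation:
start.  V:5 E:2  edges: 2-p->2 3-p->3
1. fire R2 via {0↦2, 1↦4}  →  V:4 E:1  edges: 3-p->3
2. fire R2 via {0↦3, 1↦2}  →  V:3 E:0  edges: ∅
halt: no rule applies after step 2
NF nodes: {0:D, 1:D, 3:C}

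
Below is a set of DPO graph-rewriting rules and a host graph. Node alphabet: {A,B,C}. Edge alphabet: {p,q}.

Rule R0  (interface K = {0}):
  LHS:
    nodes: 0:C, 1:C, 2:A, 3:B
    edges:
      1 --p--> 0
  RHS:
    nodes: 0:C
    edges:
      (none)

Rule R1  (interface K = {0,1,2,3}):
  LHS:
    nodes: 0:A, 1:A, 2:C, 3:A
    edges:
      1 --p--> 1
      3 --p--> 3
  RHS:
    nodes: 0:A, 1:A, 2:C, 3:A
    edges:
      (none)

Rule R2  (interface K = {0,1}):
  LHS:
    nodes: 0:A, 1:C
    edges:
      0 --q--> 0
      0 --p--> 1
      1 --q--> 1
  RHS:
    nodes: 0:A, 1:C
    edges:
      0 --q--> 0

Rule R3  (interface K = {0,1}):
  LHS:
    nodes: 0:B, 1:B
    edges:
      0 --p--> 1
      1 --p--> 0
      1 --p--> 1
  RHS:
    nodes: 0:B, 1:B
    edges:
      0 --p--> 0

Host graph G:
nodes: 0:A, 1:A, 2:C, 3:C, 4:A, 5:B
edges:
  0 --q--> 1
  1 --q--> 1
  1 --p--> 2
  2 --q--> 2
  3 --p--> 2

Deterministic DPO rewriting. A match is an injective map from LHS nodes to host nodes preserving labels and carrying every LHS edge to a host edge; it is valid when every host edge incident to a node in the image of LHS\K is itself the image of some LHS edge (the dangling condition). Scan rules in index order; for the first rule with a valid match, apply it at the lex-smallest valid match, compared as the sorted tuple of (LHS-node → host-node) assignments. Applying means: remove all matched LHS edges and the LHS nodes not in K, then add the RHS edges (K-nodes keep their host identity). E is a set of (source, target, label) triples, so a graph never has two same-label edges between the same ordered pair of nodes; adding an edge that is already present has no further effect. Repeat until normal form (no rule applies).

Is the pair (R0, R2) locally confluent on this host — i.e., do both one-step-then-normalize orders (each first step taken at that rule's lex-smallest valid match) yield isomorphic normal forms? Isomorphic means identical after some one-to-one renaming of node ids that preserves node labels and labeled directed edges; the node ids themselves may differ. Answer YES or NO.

branch R0-first: apply at {0↦2, 1↦3, 2↦4, 3↦5} → |E|=4, then 1 more step(s) → NF |V|=3 |E|=2 V={0:A, 1:A, 2:C} E=0-q->1 1-q->1
branch R2-first: apply at {0↦1, 1↦2} → |E|=3, then 1 more step(s) → NF |V|=3 |E|=2 V={0:A, 1:A, 2:C} E=0-q->1 1-q->1
graphs isomorphic (equal up to label-preserving node renaming)

Answer: YES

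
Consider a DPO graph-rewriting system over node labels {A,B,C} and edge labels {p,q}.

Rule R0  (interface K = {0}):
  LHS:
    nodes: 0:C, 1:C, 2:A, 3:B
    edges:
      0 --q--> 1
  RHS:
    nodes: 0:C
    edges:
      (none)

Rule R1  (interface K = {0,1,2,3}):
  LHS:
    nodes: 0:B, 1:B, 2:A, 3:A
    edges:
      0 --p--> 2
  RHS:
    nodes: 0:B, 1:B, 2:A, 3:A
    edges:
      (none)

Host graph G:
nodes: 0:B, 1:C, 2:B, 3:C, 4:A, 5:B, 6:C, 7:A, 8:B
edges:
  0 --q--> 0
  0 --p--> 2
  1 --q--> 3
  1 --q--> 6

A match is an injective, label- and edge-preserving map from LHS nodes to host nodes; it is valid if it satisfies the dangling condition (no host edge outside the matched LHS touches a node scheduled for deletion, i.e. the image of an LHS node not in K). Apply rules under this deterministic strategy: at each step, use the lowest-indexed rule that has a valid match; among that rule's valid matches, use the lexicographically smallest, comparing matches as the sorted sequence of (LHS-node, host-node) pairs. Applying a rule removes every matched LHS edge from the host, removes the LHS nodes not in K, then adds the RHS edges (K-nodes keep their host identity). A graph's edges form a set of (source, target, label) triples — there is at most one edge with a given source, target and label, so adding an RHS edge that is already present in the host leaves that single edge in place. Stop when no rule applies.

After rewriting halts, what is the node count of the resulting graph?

Answer: 3

Derivation:
[0] host  ⇒  9 nodes, 4 edges  {0-q->0 0-p->2 1-q->3 1-q->6}
[1] R0 @ {0↦1, 1↦3, 2↦4, 3↦5}  ⇒  6 nodes, 3 edges  {0-q->0 0-p->2 1-q->6}
[2] R0 @ {0↦1, 1↦6, 2↦7, 3↦8}  ⇒  3 nodes, 2 edges  {0-q->0 0-p->2}
final graph: no rule applies after step 2
NF nodes: {0:B, 1:C, 2:B}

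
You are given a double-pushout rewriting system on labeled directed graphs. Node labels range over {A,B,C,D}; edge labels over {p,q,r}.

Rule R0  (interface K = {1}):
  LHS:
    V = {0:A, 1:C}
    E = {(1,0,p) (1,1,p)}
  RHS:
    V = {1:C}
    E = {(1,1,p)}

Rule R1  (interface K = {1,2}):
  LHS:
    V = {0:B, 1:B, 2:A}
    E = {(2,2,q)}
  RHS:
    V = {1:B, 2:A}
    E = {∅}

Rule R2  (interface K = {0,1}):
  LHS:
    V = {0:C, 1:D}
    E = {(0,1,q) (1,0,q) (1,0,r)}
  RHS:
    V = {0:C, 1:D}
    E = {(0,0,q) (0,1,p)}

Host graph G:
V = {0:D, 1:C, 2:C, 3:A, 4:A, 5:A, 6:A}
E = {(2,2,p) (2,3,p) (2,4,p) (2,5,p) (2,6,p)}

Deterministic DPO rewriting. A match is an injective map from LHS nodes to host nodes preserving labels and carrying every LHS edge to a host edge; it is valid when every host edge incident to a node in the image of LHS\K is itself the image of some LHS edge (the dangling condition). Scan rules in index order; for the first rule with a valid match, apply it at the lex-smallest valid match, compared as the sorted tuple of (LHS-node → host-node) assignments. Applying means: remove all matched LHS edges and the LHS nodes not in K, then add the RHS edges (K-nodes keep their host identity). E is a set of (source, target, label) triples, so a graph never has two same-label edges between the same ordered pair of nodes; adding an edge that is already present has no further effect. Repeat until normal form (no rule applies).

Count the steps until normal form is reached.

Answer: 4

Steps:
start.  V:7 E:5  edges: 2-p->2 2-p->3 2-p->4 2-p->5 2-p->6
1. fire R0 via {0↦3, 1↦2}  →  V:6 E:4  edges: 2-p->2 2-p->4 2-p->5 2-p->6
2. fire R0 via {0↦4, 1↦2}  →  V:5 E:3  edges: 2-p->2 2-p->5 2-p->6
3. fire R0 via {0↦5, 1↦2}  →  V:4 E:2  edges: 2-p->2 2-p->6
4. fire R0 via {0↦6, 1↦2}  →  V:3 E:1  edges: 2-p->2
final graph: no rule applies after step 4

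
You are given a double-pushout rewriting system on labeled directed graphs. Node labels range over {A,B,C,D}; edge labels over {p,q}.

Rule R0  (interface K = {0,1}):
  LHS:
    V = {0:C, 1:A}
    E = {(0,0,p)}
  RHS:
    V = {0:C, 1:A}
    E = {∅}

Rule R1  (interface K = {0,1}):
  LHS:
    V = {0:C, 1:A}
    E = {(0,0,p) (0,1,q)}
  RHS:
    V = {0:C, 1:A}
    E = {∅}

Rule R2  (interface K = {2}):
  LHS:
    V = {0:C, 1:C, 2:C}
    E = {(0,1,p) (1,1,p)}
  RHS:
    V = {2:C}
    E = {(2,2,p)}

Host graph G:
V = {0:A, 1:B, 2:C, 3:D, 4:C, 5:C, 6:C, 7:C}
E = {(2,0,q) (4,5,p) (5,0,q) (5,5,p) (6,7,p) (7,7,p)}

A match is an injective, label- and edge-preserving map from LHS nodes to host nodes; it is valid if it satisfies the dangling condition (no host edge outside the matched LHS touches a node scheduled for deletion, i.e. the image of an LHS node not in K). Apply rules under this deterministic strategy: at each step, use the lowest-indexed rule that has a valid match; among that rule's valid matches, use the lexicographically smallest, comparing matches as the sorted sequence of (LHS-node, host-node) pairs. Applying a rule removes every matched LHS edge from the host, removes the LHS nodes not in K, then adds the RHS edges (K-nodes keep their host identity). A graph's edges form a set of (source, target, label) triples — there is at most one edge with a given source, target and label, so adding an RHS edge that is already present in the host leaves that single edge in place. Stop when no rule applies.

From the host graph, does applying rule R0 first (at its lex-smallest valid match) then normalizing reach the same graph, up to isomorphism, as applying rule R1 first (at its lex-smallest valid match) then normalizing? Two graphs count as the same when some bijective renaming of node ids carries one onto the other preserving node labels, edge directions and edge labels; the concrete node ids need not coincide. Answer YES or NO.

branch R0-first: apply at {0↦5, 1↦0} → |E|=5, then 1 more step(s) → NF |V|=8 |E|=4 V={0:A, 1:B, 2:C, 3:D, 4:C, 5:C, 6:C, 7:C} E=2-q->0 4-p->5 5-q->0 6-p->7
branch R1-first: apply at {0↦5, 1↦0} → |E|=4, then 1 more step(s) → NF |V|=8 |E|=3 V={0:A, 1:B, 2:C, 3:D, 4:C, 5:C, 6:C, 7:C} E=2-q->0 4-p->5 6-p->7
graphs not isomorphic

Answer: NO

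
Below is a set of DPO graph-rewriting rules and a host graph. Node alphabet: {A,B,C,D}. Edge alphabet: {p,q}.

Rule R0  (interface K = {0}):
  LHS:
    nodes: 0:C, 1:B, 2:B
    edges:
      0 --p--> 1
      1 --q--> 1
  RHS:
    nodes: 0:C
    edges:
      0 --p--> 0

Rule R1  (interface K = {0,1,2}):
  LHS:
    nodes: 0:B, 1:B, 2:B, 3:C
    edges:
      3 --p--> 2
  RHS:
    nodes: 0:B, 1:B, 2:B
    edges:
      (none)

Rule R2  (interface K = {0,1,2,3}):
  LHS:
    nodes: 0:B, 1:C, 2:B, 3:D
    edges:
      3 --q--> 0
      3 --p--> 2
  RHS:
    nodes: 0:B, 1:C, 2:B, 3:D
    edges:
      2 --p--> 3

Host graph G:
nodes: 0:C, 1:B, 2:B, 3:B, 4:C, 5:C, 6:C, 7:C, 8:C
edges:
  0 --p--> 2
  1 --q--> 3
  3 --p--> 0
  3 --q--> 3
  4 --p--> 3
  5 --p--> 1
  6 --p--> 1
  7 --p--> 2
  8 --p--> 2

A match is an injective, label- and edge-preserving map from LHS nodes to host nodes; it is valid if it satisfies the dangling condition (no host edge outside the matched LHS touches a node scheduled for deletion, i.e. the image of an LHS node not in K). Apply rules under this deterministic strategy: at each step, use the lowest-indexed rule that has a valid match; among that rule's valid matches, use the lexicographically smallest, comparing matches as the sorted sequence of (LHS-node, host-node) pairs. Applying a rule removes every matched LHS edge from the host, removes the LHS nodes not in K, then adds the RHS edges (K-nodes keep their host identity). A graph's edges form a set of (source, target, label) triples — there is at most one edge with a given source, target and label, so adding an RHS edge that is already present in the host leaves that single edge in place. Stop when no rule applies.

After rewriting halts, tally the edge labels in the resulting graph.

initial: |V|=9 |E|=9  E = 0-p->2 1-q->3 3-p->0 3-q->3 4-p->3 5-p->1 6-p->1 7-p->2 8-p->2
step 1: apply R1 at {0↦1, 1↦2, 2↦3, 3↦4}  → |V|=8 |E|=8  E = 0-p->2 1-q->3 3-p->0 3-q->3 5-p->1 6-p->1 7-p->2 8-p->2
step 2: apply R1 at {0↦1, 1↦3, 2↦2, 3↦7}  → |V|=7 |E|=7  E = 0-p->2 1-q->3 3-p->0 3-q->3 5-p->1 6-p->1 8-p->2
step 3: apply R1 at {0↦1, 1↦3, 2↦2, 3↦8}  → |V|=6 |E|=6  E = 0-p->2 1-q->3 3-p->0 3-q->3 5-p->1 6-p->1
step 4: apply R1 at {0↦2, 1↦3, 2↦1, 3↦5}  → |V|=5 |E|=5  E = 0-p->2 1-q->3 3-p->0 3-q->3 6-p->1
step 5: apply R1 at {0↦2, 1↦3, 2↦1, 3↦6}  → |V|=4 |E|=4  E = 0-p->2 1-q->3 3-p->0 3-q->3
halt: no rule applies after step 5
NF edges: [(0, 2, 'p'), (1, 3, 'q'), (3, 0, 'p'), (3, 3, 'q')]

Answer: p:2 q:2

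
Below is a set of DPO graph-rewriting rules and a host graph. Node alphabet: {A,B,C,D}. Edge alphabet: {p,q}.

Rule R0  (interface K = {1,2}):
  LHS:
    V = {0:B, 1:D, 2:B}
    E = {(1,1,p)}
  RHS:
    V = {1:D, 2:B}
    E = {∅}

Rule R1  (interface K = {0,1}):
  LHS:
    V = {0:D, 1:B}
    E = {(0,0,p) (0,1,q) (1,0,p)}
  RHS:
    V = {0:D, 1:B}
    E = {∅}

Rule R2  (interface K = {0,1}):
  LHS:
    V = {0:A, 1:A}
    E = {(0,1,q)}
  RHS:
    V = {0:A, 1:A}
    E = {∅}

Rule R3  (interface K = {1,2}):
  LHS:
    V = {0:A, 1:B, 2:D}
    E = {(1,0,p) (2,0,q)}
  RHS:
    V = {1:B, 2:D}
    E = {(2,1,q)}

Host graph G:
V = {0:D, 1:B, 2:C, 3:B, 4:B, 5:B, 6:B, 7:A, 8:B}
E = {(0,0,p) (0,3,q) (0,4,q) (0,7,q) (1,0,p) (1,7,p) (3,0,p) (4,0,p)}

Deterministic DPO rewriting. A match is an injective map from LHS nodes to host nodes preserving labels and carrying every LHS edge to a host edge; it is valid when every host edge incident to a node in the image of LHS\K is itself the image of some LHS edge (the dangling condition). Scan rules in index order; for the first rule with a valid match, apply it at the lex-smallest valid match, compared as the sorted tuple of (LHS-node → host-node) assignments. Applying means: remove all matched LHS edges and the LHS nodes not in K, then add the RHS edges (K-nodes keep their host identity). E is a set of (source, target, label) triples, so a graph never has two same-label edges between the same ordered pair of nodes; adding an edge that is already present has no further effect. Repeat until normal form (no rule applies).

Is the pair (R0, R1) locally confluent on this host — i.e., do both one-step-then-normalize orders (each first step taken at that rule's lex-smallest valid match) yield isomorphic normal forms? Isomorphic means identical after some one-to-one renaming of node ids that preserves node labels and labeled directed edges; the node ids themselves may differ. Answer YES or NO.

Answer: NO

Rewrite trace:
branch R0-first: apply at {0↦5, 1↦0, 2↦1} → |E|=7, then 1 more step(s) → NF |V|=7 |E|=6 V={0:D, 1:B, 2:C, 3:B, 4:B, 6:B, 8:B} E=0-q->1 0-q->3 0-q->4 1-p->0 3-p->0 4-p->0
branch R1-first: apply at {0↦0, 1↦3} → |E|=5, then 1 more step(s) → NF |V|=8 |E|=4 V={0:D, 1:B, 2:C, 3:B, 4:B, 5:B, 6:B, 8:B} E=0-q->1 0-q->4 1-p->0 4-p->0
graphs not isomorphic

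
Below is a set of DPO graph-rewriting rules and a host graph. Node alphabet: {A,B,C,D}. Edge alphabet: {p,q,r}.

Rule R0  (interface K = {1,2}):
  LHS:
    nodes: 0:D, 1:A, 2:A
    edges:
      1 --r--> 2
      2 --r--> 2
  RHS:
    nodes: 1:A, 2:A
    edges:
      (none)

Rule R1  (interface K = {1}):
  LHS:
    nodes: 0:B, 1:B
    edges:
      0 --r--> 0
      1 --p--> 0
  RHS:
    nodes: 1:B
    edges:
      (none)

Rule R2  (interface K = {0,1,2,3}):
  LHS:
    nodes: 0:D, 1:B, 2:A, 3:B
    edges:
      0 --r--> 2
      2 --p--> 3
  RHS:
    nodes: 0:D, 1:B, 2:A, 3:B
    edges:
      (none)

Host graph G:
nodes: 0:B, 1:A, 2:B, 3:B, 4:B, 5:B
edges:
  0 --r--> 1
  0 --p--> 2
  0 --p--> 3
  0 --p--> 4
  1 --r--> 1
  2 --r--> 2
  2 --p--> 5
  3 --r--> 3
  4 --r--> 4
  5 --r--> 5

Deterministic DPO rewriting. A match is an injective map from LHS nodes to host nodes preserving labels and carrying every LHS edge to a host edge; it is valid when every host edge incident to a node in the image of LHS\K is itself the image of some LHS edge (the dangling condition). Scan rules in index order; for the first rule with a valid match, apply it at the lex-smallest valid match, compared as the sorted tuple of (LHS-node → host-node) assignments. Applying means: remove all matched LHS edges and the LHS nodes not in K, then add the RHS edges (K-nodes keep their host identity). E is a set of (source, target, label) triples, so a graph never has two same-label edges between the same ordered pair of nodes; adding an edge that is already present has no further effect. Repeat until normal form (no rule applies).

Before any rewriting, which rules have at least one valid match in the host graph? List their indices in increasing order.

R0: no valid match — LHS pattern not found
R1: 3 valid matches — {0↦3, 1↦0}, {0↦4, 1↦0}, {0↦5, 1↦2}
R2: no valid match — LHS pattern not found

Answer: [R1]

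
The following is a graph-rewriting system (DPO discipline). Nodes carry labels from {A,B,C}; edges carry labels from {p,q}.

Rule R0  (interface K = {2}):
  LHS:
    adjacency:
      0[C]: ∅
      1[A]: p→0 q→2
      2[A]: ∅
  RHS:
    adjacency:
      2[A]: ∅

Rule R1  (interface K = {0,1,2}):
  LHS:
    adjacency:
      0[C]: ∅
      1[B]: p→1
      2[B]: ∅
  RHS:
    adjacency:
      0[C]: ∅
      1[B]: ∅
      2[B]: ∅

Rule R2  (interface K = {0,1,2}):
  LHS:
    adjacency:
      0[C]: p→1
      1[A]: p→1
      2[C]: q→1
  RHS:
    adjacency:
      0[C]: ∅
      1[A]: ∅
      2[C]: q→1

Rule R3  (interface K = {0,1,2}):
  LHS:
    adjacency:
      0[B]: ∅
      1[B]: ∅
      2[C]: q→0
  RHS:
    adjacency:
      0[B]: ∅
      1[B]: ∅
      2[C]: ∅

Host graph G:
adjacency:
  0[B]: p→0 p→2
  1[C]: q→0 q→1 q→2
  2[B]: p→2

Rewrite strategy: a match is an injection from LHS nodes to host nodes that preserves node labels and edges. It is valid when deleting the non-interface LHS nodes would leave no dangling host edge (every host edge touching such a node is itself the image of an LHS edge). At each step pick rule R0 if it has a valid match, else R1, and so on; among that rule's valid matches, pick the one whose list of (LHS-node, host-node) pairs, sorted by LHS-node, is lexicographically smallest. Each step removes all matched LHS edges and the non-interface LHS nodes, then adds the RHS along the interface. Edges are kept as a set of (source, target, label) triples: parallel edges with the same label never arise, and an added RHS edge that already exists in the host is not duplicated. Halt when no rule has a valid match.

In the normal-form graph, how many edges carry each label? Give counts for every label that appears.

initial: |V|=3 |E|=6  E = 0-p->0 0-p->2 1-q->0 1-q->1 1-q->2 2-p->2
step 1: apply R1 at {0↦1, 1↦0, 2↦2}  → |V|=3 |E|=5  E = 0-p->2 1-q->0 1-q->1 1-q->2 2-p->2
step 2: apply R1 at {0↦1, 1↦2, 2↦0}  → |V|=3 |E|=4  E = 0-p->2 1-q->0 1-q->1 1-q->2
step 3: apply R3 at {0↦0, 1↦2, 2↦1}  → |V|=3 |E|=3  E = 0-p->2 1-q->1 1-q->2
step 4: apply R3 at {0↦2, 1↦0, 2↦1}  → |V|=3 |E|=2  E = 0-p->2 1-q->1
final graph: no rule applies after step 4
NF edges: [(0, 2, 'p'), (1, 1, 'q')]

Answer: p:1 q:1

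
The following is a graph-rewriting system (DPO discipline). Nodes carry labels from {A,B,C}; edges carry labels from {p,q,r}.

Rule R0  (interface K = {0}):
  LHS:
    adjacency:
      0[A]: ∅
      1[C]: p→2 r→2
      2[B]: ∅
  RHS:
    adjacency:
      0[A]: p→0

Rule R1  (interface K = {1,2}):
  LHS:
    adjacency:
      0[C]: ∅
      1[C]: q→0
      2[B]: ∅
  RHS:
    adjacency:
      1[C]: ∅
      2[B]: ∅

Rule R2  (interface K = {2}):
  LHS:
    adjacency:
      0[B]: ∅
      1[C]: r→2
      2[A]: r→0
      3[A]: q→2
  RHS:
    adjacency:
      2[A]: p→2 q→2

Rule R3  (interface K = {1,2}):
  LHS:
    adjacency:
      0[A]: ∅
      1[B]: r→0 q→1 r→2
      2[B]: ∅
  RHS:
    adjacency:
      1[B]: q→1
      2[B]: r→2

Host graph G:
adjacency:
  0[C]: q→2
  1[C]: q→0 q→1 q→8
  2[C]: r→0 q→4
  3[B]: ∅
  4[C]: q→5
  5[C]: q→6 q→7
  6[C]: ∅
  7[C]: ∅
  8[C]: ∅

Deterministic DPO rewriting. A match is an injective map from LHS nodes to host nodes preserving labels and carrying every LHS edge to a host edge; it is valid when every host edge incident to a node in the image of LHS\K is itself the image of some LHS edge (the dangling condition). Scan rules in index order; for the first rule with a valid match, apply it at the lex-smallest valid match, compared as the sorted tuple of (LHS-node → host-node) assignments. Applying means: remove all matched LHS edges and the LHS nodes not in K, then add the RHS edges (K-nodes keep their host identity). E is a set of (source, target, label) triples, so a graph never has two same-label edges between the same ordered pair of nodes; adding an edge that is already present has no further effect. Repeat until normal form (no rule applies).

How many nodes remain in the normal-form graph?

[0] host  ⇒  9 nodes, 9 edges  {0-q->2 1-q->0 1-q->1 1-q->8 2-r->0 2-q->4 4-q->5 5-q->6 5-q->7}
[1] R1 @ {0↦6, 1↦5, 2↦3}  ⇒  8 nodes, 8 edges  {0-q->2 1-q->0 1-q->1 1-q->8 2-r->0 2-q->4 4-q->5 5-q->7}
[2] R1 @ {0↦7, 1↦5, 2↦3}  ⇒  7 nodes, 7 edges  {0-q->2 1-q->0 1-q->1 1-q->8 2-r->0 2-q->4 4-q->5}
[3] R1 @ {0↦5, 1↦4, 2↦3}  ⇒  6 nodes, 6 edges  {0-q->2 1-q->0 1-q->1 1-q->8 2-r->0 2-q->4}
[4] R1 @ {0↦4, 1↦2, 2↦3}  ⇒  5 nodes, 5 edges  {0-q->2 1-q->0 1-q->1 1-q->8 2-r->0}
[5] R1 @ {0↦8, 1↦1, 2↦3}  ⇒  4 nodes, 4 edges  {0-q->2 1-q->0 1-q->1 2-r->0}
halt: no rule applies after step 5
NF nodes: {0:C, 1:C, 2:C, 3:B}

Answer: 4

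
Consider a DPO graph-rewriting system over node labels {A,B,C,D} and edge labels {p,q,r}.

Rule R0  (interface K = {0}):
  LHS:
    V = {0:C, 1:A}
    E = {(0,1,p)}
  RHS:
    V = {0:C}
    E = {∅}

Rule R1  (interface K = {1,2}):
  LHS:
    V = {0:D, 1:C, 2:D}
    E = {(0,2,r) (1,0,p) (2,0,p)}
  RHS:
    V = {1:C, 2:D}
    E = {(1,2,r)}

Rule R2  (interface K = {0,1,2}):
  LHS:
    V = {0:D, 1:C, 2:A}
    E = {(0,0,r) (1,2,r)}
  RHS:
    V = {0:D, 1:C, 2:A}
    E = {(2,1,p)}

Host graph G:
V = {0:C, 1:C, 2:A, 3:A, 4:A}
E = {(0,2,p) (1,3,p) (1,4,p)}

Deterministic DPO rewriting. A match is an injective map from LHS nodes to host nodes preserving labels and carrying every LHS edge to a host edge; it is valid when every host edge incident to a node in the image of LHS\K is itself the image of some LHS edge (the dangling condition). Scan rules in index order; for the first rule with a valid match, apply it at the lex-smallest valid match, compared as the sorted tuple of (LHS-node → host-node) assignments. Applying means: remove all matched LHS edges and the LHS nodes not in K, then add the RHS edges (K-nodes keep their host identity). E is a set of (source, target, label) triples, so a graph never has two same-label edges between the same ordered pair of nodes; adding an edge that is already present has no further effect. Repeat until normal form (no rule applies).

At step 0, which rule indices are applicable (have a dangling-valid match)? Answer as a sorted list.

R0: 3 valid matches — {0↦0, 1↦2}, {0↦1, 1↦3}, {0↦1, 1↦4}
R1: no valid match — LHS pattern not found
R2: no valid match — LHS pattern not found

Answer: [R0]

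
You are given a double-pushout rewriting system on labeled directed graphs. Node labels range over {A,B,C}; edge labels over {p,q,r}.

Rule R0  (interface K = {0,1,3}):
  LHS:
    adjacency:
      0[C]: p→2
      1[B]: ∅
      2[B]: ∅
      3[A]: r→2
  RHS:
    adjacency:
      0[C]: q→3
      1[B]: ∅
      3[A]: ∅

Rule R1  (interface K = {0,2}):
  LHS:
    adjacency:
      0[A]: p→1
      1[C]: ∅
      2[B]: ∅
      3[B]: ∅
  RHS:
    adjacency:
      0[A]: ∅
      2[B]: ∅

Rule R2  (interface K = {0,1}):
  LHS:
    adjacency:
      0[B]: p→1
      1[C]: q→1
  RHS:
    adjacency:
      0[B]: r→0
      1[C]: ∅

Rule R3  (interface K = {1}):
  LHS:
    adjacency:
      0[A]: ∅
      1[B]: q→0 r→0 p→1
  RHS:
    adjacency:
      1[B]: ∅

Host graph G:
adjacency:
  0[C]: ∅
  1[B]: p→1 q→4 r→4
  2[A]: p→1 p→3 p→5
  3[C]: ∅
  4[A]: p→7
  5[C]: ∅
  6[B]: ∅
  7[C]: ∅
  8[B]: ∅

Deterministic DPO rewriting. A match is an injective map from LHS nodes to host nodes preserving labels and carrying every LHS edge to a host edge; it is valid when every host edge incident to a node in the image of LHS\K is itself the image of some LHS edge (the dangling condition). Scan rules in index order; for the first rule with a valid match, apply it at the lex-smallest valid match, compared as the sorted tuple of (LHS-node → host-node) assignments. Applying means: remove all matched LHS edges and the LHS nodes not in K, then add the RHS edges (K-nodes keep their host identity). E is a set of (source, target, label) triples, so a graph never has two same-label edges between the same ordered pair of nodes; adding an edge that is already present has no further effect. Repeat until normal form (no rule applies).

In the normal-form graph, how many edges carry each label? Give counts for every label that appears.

Answer: p:3 q:1 r:1

Rewrite trace:
[0] host  ⇒  9 nodes, 7 edges  {1-p->1 1-q->4 1-r->4 2-p->1 2-p->3 2-p->5 4-p->7}
[1] R1 @ {0↦2, 1↦3, 2↦1, 3↦6}  ⇒  7 nodes, 6 edges  {1-p->1 1-q->4 1-r->4 2-p->1 2-p->5 4-p->7}
[2] R1 @ {0↦2, 1↦5, 2↦1, 3↦8}  ⇒  5 nodes, 5 edges  {1-p->1 1-q->4 1-r->4 2-p->1 4-p->7}
normal form: no rule applies after step 2
NF edges: [(1, 1, 'p'), (1, 4, 'q'), (1, 4, 'r'), (2, 1, 'p'), (4, 7, 'p')]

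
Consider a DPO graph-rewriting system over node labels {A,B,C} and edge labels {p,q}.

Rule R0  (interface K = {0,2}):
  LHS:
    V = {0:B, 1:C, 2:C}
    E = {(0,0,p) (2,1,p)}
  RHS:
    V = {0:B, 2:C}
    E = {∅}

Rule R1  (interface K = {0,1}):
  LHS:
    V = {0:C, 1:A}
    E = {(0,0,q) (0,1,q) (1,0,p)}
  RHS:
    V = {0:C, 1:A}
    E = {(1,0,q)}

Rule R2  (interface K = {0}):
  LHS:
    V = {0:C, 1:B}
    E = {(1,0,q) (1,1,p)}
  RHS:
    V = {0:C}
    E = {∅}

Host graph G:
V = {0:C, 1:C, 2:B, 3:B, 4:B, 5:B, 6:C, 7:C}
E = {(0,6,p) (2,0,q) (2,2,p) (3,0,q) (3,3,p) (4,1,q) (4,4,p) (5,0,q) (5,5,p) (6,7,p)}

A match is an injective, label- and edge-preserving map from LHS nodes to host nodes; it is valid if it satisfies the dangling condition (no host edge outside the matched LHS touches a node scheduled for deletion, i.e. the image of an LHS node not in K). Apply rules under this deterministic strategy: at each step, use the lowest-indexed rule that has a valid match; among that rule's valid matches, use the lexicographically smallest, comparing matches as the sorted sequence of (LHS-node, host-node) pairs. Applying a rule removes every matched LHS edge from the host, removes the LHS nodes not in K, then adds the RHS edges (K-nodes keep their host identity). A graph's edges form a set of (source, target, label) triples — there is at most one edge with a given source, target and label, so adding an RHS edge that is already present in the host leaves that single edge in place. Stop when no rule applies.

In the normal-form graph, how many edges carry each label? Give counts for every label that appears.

Answer: q:2

Derivation:
[0] host  ⇒  8 nodes, 10 edges  {0-p->6 2-q->0 2-p->2 3-q->0 3-p->3 4-q->1 4-p->4 5-q->0 5-p->5 6-p->7}
[1] R0 @ {0↦2, 1↦7, 2↦6}  ⇒  7 nodes, 8 edges  {0-p->6 2-q->0 3-q->0 3-p->3 4-q->1 4-p->4 5-q->0 5-p->5}
[2] R0 @ {0↦3, 1↦6, 2↦0}  ⇒  6 nodes, 6 edges  {2-q->0 3-q->0 4-q->1 4-p->4 5-q->0 5-p->5}
[3] R2 @ {0↦0, 1↦5}  ⇒  5 nodes, 4 edges  {2-q->0 3-q->0 4-q->1 4-p->4}
[4] R2 @ {0↦1, 1↦4}  ⇒  4 nodes, 2 edges  {2-q->0 3-q->0}
final graph: no rule applies after step 4
NF edges: [(2, 0, 'q'), (3, 0, 'q')]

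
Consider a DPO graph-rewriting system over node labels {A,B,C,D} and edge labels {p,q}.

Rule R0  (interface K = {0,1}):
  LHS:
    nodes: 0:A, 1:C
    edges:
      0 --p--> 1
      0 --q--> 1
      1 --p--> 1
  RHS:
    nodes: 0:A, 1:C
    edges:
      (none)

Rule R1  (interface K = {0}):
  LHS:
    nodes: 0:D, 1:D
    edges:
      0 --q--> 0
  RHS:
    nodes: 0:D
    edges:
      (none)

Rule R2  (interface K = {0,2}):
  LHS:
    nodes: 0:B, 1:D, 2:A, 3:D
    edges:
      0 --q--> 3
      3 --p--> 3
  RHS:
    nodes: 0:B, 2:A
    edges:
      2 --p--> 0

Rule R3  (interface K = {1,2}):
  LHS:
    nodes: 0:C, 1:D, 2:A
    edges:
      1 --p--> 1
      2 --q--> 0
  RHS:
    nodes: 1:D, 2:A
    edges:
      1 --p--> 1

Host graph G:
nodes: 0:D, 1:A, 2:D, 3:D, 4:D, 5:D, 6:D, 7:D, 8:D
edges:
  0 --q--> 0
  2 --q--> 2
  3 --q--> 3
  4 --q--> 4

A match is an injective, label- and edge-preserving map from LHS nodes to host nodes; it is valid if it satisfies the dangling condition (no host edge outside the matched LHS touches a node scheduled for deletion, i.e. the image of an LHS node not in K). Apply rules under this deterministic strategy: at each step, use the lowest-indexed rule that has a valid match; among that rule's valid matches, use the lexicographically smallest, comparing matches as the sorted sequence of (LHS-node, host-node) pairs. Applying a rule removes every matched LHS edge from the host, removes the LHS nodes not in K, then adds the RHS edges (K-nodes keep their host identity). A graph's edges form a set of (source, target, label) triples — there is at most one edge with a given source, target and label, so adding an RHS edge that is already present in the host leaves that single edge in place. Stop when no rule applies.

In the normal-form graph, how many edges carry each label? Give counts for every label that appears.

Answer: (no edges)

Steps:
start.  V:9 E:4  edges: 0-q->0 2-q->2 3-q->3 4-q->4
1. fire R1 via {0↦0, 1↦5}  →  V:8 E:3  edges: 2-q->2 3-q->3 4-q->4
2. fire R1 via {0↦2, 1↦0}  →  V:7 E:2  edges: 3-q->3 4-q->4
3. fire R1 via {0↦3, 1↦2}  →  V:6 E:1  edges: 4-q->4
4. fire R1 via {0↦4, 1↦3}  →  V:5 E:0  edges: ∅
halt: no rule applies after step 4
NF edges: []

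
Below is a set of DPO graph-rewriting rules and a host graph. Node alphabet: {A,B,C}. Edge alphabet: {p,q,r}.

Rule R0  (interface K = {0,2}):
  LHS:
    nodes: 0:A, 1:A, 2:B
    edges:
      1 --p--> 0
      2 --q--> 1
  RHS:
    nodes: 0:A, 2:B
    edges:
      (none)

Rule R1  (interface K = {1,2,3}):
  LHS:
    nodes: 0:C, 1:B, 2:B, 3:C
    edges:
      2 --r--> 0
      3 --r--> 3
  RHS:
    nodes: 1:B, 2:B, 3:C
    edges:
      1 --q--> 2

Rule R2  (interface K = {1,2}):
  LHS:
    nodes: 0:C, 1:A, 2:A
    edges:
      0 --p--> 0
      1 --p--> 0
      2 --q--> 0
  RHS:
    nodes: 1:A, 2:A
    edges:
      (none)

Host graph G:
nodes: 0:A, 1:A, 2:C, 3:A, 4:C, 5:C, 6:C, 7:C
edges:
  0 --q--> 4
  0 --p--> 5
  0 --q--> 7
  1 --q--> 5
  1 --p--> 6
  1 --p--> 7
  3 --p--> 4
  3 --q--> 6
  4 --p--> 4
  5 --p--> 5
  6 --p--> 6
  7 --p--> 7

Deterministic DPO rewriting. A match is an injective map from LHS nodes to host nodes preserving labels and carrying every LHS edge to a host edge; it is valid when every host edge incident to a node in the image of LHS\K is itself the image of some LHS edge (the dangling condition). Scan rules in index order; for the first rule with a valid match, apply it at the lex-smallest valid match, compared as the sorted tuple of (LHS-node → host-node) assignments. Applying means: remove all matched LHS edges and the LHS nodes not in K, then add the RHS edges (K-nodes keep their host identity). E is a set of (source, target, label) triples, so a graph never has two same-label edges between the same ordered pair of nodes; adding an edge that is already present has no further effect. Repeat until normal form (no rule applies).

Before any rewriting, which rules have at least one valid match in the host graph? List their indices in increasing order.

R0: no valid match — LHS pattern not found
R1: no valid match — LHS pattern not found
R2: 4 valid matches — {0↦4, 1↦3, 2↦0}, {0↦5, 1↦0, 2↦1}, {0↦6, 1↦1, 2↦3} (+1 more)

Answer: [R2]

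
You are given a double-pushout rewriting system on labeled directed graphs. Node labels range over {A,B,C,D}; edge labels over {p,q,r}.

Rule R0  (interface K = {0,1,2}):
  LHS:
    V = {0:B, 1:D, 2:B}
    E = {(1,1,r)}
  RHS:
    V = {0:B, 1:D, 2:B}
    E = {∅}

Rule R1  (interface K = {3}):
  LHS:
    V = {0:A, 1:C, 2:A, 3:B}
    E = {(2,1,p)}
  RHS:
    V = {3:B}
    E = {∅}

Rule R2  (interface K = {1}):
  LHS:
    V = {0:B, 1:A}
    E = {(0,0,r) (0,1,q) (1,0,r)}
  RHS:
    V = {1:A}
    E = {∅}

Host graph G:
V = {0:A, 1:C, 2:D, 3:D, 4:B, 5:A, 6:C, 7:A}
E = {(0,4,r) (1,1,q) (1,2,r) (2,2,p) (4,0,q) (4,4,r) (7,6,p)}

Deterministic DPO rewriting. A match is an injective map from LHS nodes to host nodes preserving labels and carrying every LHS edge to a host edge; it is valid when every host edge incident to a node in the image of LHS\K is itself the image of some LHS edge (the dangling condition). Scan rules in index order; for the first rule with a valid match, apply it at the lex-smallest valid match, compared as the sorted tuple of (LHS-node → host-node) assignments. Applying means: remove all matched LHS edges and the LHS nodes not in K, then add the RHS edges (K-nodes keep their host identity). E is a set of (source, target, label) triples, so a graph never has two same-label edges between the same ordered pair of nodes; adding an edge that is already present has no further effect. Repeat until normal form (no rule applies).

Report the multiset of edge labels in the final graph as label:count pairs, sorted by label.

Answer: p:1 q:1 r:1

Derivation:
start.  V:8 E:7  edges: 0-r->4 1-q->1 1-r->2 2-p->2 4-q->0 4-r->4 7-p->6
1. fire R1 via {0↦5, 1↦6, 2↦7, 3↦4}  →  V:5 E:6  edges: 0-r->4 1-q->1 1-r->2 2-p->2 4-q->0 4-r->4
2. fire R2 via {0↦4, 1↦0}  →  V:4 E:3  edges: 1-q->1 1-r->2 2-p->2
halt: no rule applies after step 2
NF edges: [(1, 1, 'q'), (1, 2, 'r'), (2, 2, 'p')]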